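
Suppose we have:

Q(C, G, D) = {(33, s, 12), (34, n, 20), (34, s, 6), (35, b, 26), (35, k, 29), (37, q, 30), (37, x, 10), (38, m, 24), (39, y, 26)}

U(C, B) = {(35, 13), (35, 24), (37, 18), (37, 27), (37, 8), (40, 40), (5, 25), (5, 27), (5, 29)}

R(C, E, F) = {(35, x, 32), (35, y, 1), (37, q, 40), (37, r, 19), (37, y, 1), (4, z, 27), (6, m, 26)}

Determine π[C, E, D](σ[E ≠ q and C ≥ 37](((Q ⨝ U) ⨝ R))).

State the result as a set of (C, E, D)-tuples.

{(37, r, 10), (37, r, 30), (37, y, 10), (37, y, 30)}

Joining Q and U on C yields {(35, b, 26, 13), (35, b, 26, 24), (35, k, 29, 13), (35, k, 29, 24), (37, q, 30, 18), (37, q, 30, 27), (37, q, 30, 8), (37, x, 10, 18), (37, x, 10, 27), (37, x, 10, 8)}.
Joining (Q ⨝ U) and R on C yields {(35, b, 26, 13, x, 32), (35, b, 26, 13, y, 1), (35, b, 26, 24, x, 32), (35, b, 26, 24, y, 1), (35, k, 29, 13, x, 32), (35, k, 29, 13, y, 1), (35, k, 29, 24, x, 32), (35, k, 29, 24, y, 1), (37, q, 30, 18, q, 40), (37, q, 30, 18, r, 19), (37, q, 30, 18, y, 1), (37, q, 30, 27, q, 40), (37, q, 30, 27, r, 19), (37, q, 30, 27, y, 1), (37, q, 30, 8, q, 40), (37, q, 30, 8, r, 19), (37, q, 30, 8, y, 1), (37, x, 10, 18, q, 40), (37, x, 10, 18, r, 19), (37, x, 10, 18, y, 1), (37, x, 10, 27, q, 40), (37, x, 10, 27, r, 19), (37, x, 10, 27, y, 1), (37, x, 10, 8, q, 40), (37, x, 10, 8, r, 19), (37, x, 10, 8, y, 1)}.
Filtering on E ≠ q and C ≥ 37 leaves {(37, q, 30, 18, r, 19), (37, q, 30, 18, y, 1), (37, q, 30, 27, r, 19), (37, q, 30, 27, y, 1), (37, q, 30, 8, r, 19), (37, q, 30, 8, y, 1), (37, x, 10, 18, r, 19), (37, x, 10, 18, y, 1), (37, x, 10, 27, r, 19), (37, x, 10, 27, y, 1), (37, x, 10, 8, r, 19), (37, x, 10, 8, y, 1)}.
π[C, E, D]: project onto (C, E, D) (8 duplicate(s) eliminated) → {(37, r, 10), (37, r, 30), (37, y, 10), (37, y, 30)}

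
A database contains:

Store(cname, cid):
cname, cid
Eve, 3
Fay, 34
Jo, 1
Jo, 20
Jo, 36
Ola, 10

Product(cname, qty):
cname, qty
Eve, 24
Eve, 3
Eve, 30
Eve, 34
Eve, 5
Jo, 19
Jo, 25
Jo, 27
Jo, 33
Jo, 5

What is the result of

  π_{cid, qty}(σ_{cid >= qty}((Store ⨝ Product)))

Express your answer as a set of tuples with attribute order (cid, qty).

Store ⋈ Product (natural join on cname): {(Eve, 3, 24), (Eve, 3, 3), (Eve, 3, 30), (Eve, 3, 34), (Eve, 3, 5), (Jo, 1, 19), (Jo, 1, 25), (Jo, 1, 27), (Jo, 1, 33), (Jo, 1, 5), (Jo, 20, 19), (Jo, 20, 25), (Jo, 20, 27), (Jo, 20, 33), (Jo, 20, 5), (Jo, 36, 19), (Jo, 36, 25), (Jo, 36, 27), (Jo, 36, 33), (Jo, 36, 5)}
σ[cid >= qty]: keep tuples satisfying cid >= qty → {(Eve, 3, 3), (Jo, 20, 19), (Jo, 20, 5), (Jo, 36, 19), (Jo, 36, 25), (Jo, 36, 27), (Jo, 36, 33), (Jo, 36, 5)}
π[cid, qty]: project onto (cid, qty) → {(20, 19), (20, 5), (3, 3), (36, 19), (36, 25), (36, 27), (36, 33), (36, 5)}

{(20, 19), (20, 5), (3, 3), (36, 19), (36, 25), (36, 27), (36, 33), (36, 5)}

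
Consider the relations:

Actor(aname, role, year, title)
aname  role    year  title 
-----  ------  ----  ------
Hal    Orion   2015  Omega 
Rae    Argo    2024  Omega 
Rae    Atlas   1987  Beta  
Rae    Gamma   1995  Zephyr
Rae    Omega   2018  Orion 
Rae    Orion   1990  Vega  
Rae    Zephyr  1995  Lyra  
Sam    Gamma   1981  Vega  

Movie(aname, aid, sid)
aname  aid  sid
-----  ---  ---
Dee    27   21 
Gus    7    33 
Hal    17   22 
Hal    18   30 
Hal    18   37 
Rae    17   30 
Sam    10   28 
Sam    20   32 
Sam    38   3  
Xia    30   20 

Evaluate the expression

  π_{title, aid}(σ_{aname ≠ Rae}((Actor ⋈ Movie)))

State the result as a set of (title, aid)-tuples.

{(Omega, 17), (Omega, 18), (Vega, 10), (Vega, 20), (Vega, 38)}

Actor ⋈ Movie (natural join on aname): {(Hal, Orion, 2015, Omega, 17, 22), (Hal, Orion, 2015, Omega, 18, 30), (Hal, Orion, 2015, Omega, 18, 37), (Rae, Argo, 2024, Omega, 17, 30), (Rae, Atlas, 1987, Beta, 17, 30), (Rae, Gamma, 1995, Zephyr, 17, 30), (Rae, Omega, 2018, Orion, 17, 30), (Rae, Orion, 1990, Vega, 17, 30), (Rae, Zephyr, 1995, Lyra, 17, 30), (Sam, Gamma, 1981, Vega, 10, 28), (Sam, Gamma, 1981, Vega, 20, 32), (Sam, Gamma, 1981, Vega, 38, 3)}
Filtering on aname ≠ Rae leaves {(Hal, Orion, 2015, Omega, 17, 22), (Hal, Orion, 2015, Omega, 18, 30), (Hal, Orion, 2015, Omega, 18, 37), (Sam, Gamma, 1981, Vega, 10, 28), (Sam, Gamma, 1981, Vega, 20, 32), (Sam, Gamma, 1981, Vega, 38, 3)}.
π[title, aid]: project onto (title, aid) (1 duplicate(s) eliminated) → {(Omega, 17), (Omega, 18), (Vega, 10), (Vega, 20), (Vega, 38)}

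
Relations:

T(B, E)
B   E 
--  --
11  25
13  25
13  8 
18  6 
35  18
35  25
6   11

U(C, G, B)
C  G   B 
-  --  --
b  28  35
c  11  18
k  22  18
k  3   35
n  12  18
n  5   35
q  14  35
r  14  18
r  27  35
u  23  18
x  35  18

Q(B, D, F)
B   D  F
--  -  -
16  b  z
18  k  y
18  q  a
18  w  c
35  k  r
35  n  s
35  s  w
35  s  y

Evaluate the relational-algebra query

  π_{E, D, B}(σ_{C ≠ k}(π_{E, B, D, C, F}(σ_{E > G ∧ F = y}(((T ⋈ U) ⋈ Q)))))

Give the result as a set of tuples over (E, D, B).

T ⋈ U (natural join on B): {(18, 6, c, 11), (18, 6, k, 22), (18, 6, n, 12), (18, 6, r, 14), (18, 6, u, 23), (18, 6, x, 35), (35, 18, b, 28), (35, 18, k, 3), (35, 18, n, 5), (35, 18, q, 14), (35, 18, r, 27), (35, 25, b, 28), (35, 25, k, 3), (35, 25, n, 5), (35, 25, q, 14), (35, 25, r, 27)}
(T ⋈ U) ⋈ Q (natural join on B): {(18, 6, c, 11, k, y), (18, 6, c, 11, q, a), (18, 6, c, 11, w, c), (18, 6, k, 22, k, y), (18, 6, k, 22, q, a), (18, 6, k, 22, w, c), (18, 6, n, 12, k, y), (18, 6, n, 12, q, a), (18, 6, n, 12, w, c), (18, 6, r, 14, k, y), (18, 6, r, 14, q, a), (18, 6, r, 14, w, c), (18, 6, u, 23, k, y), (18, 6, u, 23, q, a), (18, 6, u, 23, w, c), (18, 6, x, 35, k, y), (18, 6, x, 35, q, a), (18, 6, x, 35, w, c), (35, 18, b, 28, k, r), (35, 18, b, 28, n, s), (35, 18, b, 28, s, w), (35, 18, b, 28, s, y), (35, 18, k, 3, k, r), (35, 18, k, 3, n, s), (35, 18, k, 3, s, w), (35, 18, k, 3, s, y), (35, 18, n, 5, k, r), (35, 18, n, 5, n, s), (35, 18, n, 5, s, w), (35, 18, n, 5, s, y), (35, 18, q, 14, k, r), (35, 18, q, 14, n, s), (35, 18, q, 14, s, w), (35, 18, q, 14, s, y), (35, 18, r, 27, k, r), (35, 18, r, 27, n, s), (35, 18, r, 27, s, w), (35, 18, r, 27, s, y), (35, 25, b, 28, k, r), (35, 25, b, 28, n, s), (35, 25, b, 28, s, w), (35, 25, b, 28, s, y), (35, 25, k, 3, k, r), (35, 25, k, 3, n, s), (35, 25, k, 3, s, w), (35, 25, k, 3, s, y), (35, 25, n, 5, k, r), (35, 25, n, 5, n, s), (35, 25, n, 5, s, w), (35, 25, n, 5, s, y), (35, 25, q, 14, k, r), (35, 25, q, 14, n, s), (35, 25, q, 14, s, w), (35, 25, q, 14, s, y), (35, 25, r, 27, k, r), (35, 25, r, 27, n, s), (35, 25, r, 27, s, w), (35, 25, r, 27, s, y)}
Apply σ_{E > G ∧ F = y}; surviving tuples: {(35, 18, k, 3, s, y), (35, 18, n, 5, s, y), (35, 18, q, 14, s, y), (35, 25, k, 3, s, y), (35, 25, n, 5, s, y), (35, 25, q, 14, s, y)}
π_{E, B, D, C, F} gives {(18, 35, s, k, y), (18, 35, s, n, y), (18, 35, s, q, y), (25, 35, s, k, y), (25, 35, s, n, y), (25, 35, s, q, y)}.
Apply σ_{C ≠ k}; surviving tuples: {(18, 35, s, n, y), (18, 35, s, q, y), (25, 35, s, n, y), (25, 35, s, q, y)}
π_{E, D, B} gives {(18, s, 35), (25, s, 35)} (2 duplicate(s) eliminated).

{(18, s, 35), (25, s, 35)}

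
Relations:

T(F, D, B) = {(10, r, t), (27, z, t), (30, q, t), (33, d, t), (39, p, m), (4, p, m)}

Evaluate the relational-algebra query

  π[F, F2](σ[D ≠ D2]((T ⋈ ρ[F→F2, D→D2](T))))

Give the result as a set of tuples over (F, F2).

{(10, 27), (10, 30), (10, 33), (27, 10), (27, 30), (27, 33), (30, 10), (30, 27), (30, 33), (33, 10), (33, 27), (33, 30)}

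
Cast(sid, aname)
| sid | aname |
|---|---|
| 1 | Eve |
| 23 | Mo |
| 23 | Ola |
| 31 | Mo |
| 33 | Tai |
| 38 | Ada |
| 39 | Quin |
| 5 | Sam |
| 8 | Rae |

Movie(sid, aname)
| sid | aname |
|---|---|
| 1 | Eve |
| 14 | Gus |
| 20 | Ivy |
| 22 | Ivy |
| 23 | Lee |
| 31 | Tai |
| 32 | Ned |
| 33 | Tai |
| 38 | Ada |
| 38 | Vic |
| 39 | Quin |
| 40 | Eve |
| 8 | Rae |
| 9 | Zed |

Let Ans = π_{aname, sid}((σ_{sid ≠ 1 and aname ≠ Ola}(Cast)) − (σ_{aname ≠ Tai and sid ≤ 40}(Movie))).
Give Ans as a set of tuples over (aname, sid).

{(Mo, 23), (Mo, 31), (Sam, 5), (Tai, 33)}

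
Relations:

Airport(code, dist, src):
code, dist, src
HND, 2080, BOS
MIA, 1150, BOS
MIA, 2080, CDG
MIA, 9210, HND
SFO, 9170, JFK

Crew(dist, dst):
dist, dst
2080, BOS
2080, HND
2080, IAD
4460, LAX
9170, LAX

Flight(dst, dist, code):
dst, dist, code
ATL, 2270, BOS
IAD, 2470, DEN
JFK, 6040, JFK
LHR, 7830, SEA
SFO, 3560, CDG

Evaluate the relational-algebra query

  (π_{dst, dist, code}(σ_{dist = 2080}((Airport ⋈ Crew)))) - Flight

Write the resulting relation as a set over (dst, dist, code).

Airport ⋈ Crew (natural join on dist): {(HND, 2080, BOS, BOS), (HND, 2080, BOS, HND), (HND, 2080, BOS, IAD), (MIA, 2080, CDG, BOS), (MIA, 2080, CDG, HND), (MIA, 2080, CDG, IAD), (SFO, 9170, JFK, LAX)}
σ[dist = 2080]: keep tuples satisfying dist = 2080 → {(HND, 2080, BOS, BOS), (HND, 2080, BOS, HND), (HND, 2080, BOS, IAD), (MIA, 2080, CDG, BOS), (MIA, 2080, CDG, HND), (MIA, 2080, CDG, IAD)}
π_{dst, dist, code} gives {(BOS, 2080, HND), (BOS, 2080, MIA), (HND, 2080, HND), (HND, 2080, MIA), (IAD, 2080, HND), (IAD, 2080, MIA)}.
Taking the difference: {(BOS, 2080, HND), (BOS, 2080, MIA), (HND, 2080, HND), (HND, 2080, MIA), (IAD, 2080, HND), (IAD, 2080, MIA)}

{(BOS, 2080, HND), (BOS, 2080, MIA), (HND, 2080, HND), (HND, 2080, MIA), (IAD, 2080, HND), (IAD, 2080, MIA)}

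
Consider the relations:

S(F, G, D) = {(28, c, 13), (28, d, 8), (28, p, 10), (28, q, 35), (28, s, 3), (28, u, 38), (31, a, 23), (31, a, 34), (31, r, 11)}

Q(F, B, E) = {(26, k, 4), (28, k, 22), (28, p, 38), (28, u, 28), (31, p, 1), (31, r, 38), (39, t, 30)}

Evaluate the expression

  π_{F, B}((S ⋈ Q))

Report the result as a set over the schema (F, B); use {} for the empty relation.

Joining S and Q on F yields {(28, c, 13, k, 22), (28, c, 13, p, 38), (28, c, 13, u, 28), (28, d, 8, k, 22), (28, d, 8, p, 38), (28, d, 8, u, 28), (28, p, 10, k, 22), (28, p, 10, p, 38), (28, p, 10, u, 28), (28, q, 35, k, 22), (28, q, 35, p, 38), (28, q, 35, u, 28), (28, s, 3, k, 22), (28, s, 3, p, 38), (28, s, 3, u, 28), (28, u, 38, k, 22), (28, u, 38, p, 38), (28, u, 38, u, 28), (31, a, 23, p, 1), (31, a, 23, r, 38), (31, a, 34, p, 1), (31, a, 34, r, 38), (31, r, 11, p, 1), (31, r, 11, r, 38)}.
Keep only column(s) F, B (19 duplicate(s) eliminated): {(28, k), (28, p), (28, u), (31, p), (31, r)}

{(28, k), (28, p), (28, u), (31, p), (31, r)}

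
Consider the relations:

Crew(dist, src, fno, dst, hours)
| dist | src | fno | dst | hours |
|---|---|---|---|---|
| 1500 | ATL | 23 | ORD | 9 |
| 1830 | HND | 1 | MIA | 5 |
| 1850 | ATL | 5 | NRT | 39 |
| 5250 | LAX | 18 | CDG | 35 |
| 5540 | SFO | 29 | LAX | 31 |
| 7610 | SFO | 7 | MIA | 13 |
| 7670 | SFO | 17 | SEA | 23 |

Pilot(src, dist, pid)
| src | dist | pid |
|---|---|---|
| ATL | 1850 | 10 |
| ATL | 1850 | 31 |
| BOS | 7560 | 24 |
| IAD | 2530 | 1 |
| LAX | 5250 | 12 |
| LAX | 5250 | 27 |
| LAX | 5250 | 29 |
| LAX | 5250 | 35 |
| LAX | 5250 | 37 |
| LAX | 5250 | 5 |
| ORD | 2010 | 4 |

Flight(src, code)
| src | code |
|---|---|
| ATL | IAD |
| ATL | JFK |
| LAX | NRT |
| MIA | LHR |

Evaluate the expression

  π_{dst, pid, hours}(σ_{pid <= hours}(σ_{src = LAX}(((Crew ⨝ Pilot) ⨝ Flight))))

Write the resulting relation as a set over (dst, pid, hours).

{(CDG, 12, 35), (CDG, 27, 35), (CDG, 29, 35), (CDG, 35, 35), (CDG, 5, 35)}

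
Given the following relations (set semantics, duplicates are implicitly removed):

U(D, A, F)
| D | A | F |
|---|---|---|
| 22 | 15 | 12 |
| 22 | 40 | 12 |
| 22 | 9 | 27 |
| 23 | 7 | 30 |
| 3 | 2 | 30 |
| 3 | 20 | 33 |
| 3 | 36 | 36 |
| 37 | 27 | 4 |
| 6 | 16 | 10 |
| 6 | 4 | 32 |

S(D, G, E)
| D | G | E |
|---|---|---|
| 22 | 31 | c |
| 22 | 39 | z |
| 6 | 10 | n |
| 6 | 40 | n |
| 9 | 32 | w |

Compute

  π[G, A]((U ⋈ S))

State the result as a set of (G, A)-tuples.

{(10, 16), (10, 4), (31, 15), (31, 40), (31, 9), (39, 15), (39, 40), (39, 9), (40, 16), (40, 4)}

U ⋈ S (natural join on D): {(22, 15, 12, 31, c), (22, 15, 12, 39, z), (22, 40, 12, 31, c), (22, 40, 12, 39, z), (22, 9, 27, 31, c), (22, 9, 27, 39, z), (6, 16, 10, 10, n), (6, 16, 10, 40, n), (6, 4, 32, 10, n), (6, 4, 32, 40, n)}
Keep only column(s) G, A: {(10, 16), (10, 4), (31, 15), (31, 40), (31, 9), (39, 15), (39, 40), (39, 9), (40, 16), (40, 4)}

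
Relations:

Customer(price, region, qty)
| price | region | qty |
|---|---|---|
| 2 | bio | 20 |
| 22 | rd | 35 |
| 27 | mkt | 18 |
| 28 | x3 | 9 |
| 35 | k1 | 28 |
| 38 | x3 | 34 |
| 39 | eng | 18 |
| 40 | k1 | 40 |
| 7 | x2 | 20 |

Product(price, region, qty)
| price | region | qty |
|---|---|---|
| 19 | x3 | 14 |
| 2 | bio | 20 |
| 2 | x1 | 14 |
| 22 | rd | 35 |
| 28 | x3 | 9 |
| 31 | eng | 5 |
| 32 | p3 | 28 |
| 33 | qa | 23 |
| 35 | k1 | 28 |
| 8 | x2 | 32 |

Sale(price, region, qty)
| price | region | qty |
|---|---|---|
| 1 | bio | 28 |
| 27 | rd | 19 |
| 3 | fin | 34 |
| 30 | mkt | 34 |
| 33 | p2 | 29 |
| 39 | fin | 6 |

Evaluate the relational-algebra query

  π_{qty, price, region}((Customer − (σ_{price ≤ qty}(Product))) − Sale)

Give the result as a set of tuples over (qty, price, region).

{(18, 27, mkt), (18, 39, eng), (20, 7, x2), (28, 35, k1), (34, 38, x3), (40, 40, k1), (9, 28, x3)}

Apply σ_{price ≤ qty}; surviving tuples: {(2, bio, 20), (2, x1, 14), (22, rd, 35), (8, x2, 32)}
Taking the difference: {(27, mkt, 18), (28, x3, 9), (35, k1, 28), (38, x3, 34), (39, eng, 18), (40, k1, 40), (7, x2, 20)}
Taking the difference: {(27, mkt, 18), (28, x3, 9), (35, k1, 28), (38, x3, 34), (39, eng, 18), (40, k1, 40), (7, x2, 20)}
Projecting to qty, price, region: {(18, 27, mkt), (18, 39, eng), (20, 7, x2), (28, 35, k1), (34, 38, x3), (40, 40, k1), (9, 28, x3)}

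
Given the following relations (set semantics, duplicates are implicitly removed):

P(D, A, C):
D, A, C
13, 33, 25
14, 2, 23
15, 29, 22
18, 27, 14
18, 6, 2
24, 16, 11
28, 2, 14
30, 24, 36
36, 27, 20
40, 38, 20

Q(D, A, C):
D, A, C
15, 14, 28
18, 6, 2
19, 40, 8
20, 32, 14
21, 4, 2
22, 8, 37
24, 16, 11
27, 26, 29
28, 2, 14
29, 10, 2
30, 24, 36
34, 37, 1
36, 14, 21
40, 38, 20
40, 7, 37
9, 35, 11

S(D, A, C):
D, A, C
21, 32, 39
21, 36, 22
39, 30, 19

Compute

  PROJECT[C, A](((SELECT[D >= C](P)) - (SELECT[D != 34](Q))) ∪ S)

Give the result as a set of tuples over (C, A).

{(14, 27), (19, 30), (20, 27), (22, 36), (39, 32)}

Apply σ_{D >= C}; surviving tuples: {(18, 27, 14), (18, 6, 2), (24, 16, 11), (28, 2, 14), (36, 27, 20), (40, 38, 20)}
Apply σ_{D != 34}; surviving tuples: {(15, 14, 28), (18, 6, 2), (19, 40, 8), (20, 32, 14), (21, 4, 2), (22, 8, 37), (24, 16, 11), (27, 26, 29), (28, 2, 14), (29, 10, 2), (30, 24, 36), (36, 14, 21), (40, 38, 20), (40, 7, 37), (9, 35, 11)}
Taking the difference: {(18, 27, 14), (36, 27, 20)}
Taking the union: {(18, 27, 14), (21, 32, 39), (21, 36, 22), (36, 27, 20), (39, 30, 19)}
Keep only column(s) C, A: {(14, 27), (19, 30), (20, 27), (22, 36), (39, 32)}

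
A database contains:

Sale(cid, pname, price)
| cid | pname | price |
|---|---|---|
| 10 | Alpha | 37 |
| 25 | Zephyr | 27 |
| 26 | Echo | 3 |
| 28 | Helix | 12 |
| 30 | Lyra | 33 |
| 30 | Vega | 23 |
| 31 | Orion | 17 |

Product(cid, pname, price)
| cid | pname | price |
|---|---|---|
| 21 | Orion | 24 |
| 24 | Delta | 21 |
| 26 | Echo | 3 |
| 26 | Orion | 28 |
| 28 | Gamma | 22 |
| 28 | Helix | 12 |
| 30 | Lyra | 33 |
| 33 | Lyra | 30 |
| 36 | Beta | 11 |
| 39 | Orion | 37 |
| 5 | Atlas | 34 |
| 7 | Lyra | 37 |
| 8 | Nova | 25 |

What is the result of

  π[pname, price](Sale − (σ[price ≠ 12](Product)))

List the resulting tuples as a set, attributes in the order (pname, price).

{(Alpha, 37), (Helix, 12), (Orion, 17), (Vega, 23), (Zephyr, 27)}

σ[price ≠ 12]: keep tuples satisfying price ≠ 12 → {(21, Orion, 24), (24, Delta, 21), (26, Echo, 3), (26, Orion, 28), (28, Gamma, 22), (30, Lyra, 33), (33, Lyra, 30), (36, Beta, 11), (39, Orion, 37), (5, Atlas, 34), (7, Lyra, 37), (8, Nova, 25)}
Taking the difference: {(10, Alpha, 37), (25, Zephyr, 27), (28, Helix, 12), (30, Vega, 23), (31, Orion, 17)}
Keep only column(s) pname, price: {(Alpha, 37), (Helix, 12), (Orion, 17), (Vega, 23), (Zephyr, 27)}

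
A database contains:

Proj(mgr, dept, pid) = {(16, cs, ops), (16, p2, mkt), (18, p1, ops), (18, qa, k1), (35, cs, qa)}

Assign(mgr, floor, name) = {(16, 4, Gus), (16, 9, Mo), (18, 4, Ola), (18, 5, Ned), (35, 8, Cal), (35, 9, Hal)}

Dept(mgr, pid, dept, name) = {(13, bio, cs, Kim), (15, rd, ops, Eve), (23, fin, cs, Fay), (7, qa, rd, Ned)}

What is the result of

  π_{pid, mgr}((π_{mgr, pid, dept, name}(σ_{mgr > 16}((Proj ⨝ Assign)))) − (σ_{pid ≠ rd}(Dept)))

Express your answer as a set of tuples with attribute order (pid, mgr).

{(k1, 18), (ops, 18), (qa, 35)}

Joining Proj and Assign on mgr yields {(16, cs, ops, 4, Gus), (16, cs, ops, 9, Mo), (16, p2, mkt, 4, Gus), (16, p2, mkt, 9, Mo), (18, p1, ops, 4, Ola), (18, p1, ops, 5, Ned), (18, qa, k1, 4, Ola), (18, qa, k1, 5, Ned), (35, cs, qa, 8, Cal), (35, cs, qa, 9, Hal)}.
Apply σ_{mgr > 16}; surviving tuples: {(18, p1, ops, 4, Ola), (18, p1, ops, 5, Ned), (18, qa, k1, 4, Ola), (18, qa, k1, 5, Ned), (35, cs, qa, 8, Cal), (35, cs, qa, 9, Hal)}
π_{mgr, pid, dept, name} gives {(18, k1, qa, Ned), (18, k1, qa, Ola), (18, ops, p1, Ned), (18, ops, p1, Ola), (35, qa, cs, Cal), (35, qa, cs, Hal)}.
Apply σ_{pid ≠ rd}; surviving tuples: {(13, bio, cs, Kim), (23, fin, cs, Fay), (7, qa, rd, Ned)}
Difference: {(18, k1, qa, Ned), (18, k1, qa, Ola), (18, ops, p1, Ned), (18, ops, p1, Ola), (35, qa, cs, Cal), (35, qa, cs, Hal)} with {(13, bio, cs, Kim), (23, fin, cs, Fay), (7, qa, rd, Ned)} → {(18, k1, qa, Ned), (18, k1, qa, Ola), (18, ops, p1, Ned), (18, ops, p1, Ola), (35, qa, cs, Cal), (35, qa, cs, Hal)}
π_{pid, mgr} gives {(k1, 18), (ops, 18), (qa, 35)} (3 duplicate(s) eliminated).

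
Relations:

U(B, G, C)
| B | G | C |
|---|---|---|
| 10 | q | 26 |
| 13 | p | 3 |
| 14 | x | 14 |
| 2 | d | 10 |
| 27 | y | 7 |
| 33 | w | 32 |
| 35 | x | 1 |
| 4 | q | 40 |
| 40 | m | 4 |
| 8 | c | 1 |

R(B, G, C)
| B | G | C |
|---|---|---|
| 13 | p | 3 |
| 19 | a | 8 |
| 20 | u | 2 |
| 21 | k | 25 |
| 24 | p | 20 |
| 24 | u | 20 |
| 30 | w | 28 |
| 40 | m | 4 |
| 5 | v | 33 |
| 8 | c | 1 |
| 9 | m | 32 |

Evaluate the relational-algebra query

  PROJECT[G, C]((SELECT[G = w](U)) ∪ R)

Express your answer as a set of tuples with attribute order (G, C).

{(a, 8), (c, 1), (k, 25), (m, 32), (m, 4), (p, 20), (p, 3), (u, 2), (u, 20), (v, 33), (w, 28), (w, 32)}

Filtering on G = w leaves {(33, w, 32)}.
Taking the union: {(13, p, 3), (19, a, 8), (20, u, 2), (21, k, 25), (24, p, 20), (24, u, 20), (30, w, 28), (33, w, 32), (40, m, 4), (5, v, 33), (8, c, 1), (9, m, 32)}
π[G, C]: project onto (G, C) → {(a, 8), (c, 1), (k, 25), (m, 32), (m, 4), (p, 20), (p, 3), (u, 2), (u, 20), (v, 33), (w, 28), (w, 32)}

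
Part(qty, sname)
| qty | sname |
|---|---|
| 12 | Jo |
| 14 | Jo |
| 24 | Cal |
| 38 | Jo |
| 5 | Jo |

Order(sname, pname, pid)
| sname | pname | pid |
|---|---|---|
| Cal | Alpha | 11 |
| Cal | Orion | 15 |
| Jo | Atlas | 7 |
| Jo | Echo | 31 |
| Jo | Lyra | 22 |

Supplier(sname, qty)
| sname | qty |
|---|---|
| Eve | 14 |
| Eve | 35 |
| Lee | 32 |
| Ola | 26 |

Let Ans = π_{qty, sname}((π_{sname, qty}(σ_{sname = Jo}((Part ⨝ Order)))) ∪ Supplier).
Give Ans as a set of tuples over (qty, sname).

Natural join on sname: {(12, Jo, Atlas, 7), (12, Jo, Echo, 31), (12, Jo, Lyra, 22), (14, Jo, Atlas, 7), (14, Jo, Echo, 31), (14, Jo, Lyra, 22), (24, Cal, Alpha, 11), (24, Cal, Orion, 15), (38, Jo, Atlas, 7), (38, Jo, Echo, 31), (38, Jo, Lyra, 22), (5, Jo, Atlas, 7), (5, Jo, Echo, 31), (5, Jo, Lyra, 22)}
Filtering on sname = Jo leaves {(12, Jo, Atlas, 7), (12, Jo, Echo, 31), (12, Jo, Lyra, 22), (14, Jo, Atlas, 7), (14, Jo, Echo, 31), (14, Jo, Lyra, 22), (38, Jo, Atlas, 7), (38, Jo, Echo, 31), (38, Jo, Lyra, 22), (5, Jo, Atlas, 7), (5, Jo, Echo, 31), (5, Jo, Lyra, 22)}.
π[sname, qty]: project onto (sname, qty) (8 duplicate(s) eliminated) → {(Jo, 12), (Jo, 14), (Jo, 38), (Jo, 5)}
Taking the union: {(Eve, 14), (Eve, 35), (Jo, 12), (Jo, 14), (Jo, 38), (Jo, 5), (Lee, 32), (Ola, 26)}
π[qty, sname]: project onto (qty, sname) → {(12, Jo), (14, Eve), (14, Jo), (26, Ola), (32, Lee), (35, Eve), (38, Jo), (5, Jo)}

{(12, Jo), (14, Eve), (14, Jo), (26, Ola), (32, Lee), (35, Eve), (38, Jo), (5, Jo)}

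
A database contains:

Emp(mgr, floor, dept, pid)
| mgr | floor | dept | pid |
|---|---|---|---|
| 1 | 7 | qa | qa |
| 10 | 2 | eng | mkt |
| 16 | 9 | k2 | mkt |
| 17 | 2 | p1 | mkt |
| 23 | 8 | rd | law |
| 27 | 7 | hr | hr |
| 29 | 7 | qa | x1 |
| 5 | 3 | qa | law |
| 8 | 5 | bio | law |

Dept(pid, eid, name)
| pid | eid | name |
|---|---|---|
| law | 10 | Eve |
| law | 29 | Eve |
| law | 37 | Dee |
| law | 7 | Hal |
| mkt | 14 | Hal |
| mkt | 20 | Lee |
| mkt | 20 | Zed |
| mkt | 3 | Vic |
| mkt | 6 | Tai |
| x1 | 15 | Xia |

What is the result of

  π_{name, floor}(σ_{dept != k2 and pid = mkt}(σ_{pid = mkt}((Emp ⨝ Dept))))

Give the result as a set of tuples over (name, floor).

Joining Emp and Dept on pid yields {(10, 2, eng, mkt, 14, Hal), (10, 2, eng, mkt, 20, Lee), (10, 2, eng, mkt, 20, Zed), (10, 2, eng, mkt, 3, Vic), (10, 2, eng, mkt, 6, Tai), (16, 9, k2, mkt, 14, Hal), (16, 9, k2, mkt, 20, Lee), (16, 9, k2, mkt, 20, Zed), (16, 9, k2, mkt, 3, Vic), (16, 9, k2, mkt, 6, Tai), (17, 2, p1, mkt, 14, Hal), (17, 2, p1, mkt, 20, Lee), (17, 2, p1, mkt, 20, Zed), (17, 2, p1, mkt, 3, Vic), (17, 2, p1, mkt, 6, Tai), (23, 8, rd, law, 10, Eve), (23, 8, rd, law, 29, Eve), (23, 8, rd, law, 37, Dee), (23, 8, rd, law, 7, Hal), (29, 7, qa, x1, 15, Xia), (5, 3, qa, law, 10, Eve), (5, 3, qa, law, 29, Eve), (5, 3, qa, law, 37, Dee), (5, 3, qa, law, 7, Hal), (8, 5, bio, law, 10, Eve), (8, 5, bio, law, 29, Eve), (8, 5, bio, law, 37, Dee), (8, 5, bio, law, 7, Hal)}.
Filtering on pid = mkt leaves {(10, 2, eng, mkt, 14, Hal), (10, 2, eng, mkt, 20, Lee), (10, 2, eng, mkt, 20, Zed), (10, 2, eng, mkt, 3, Vic), (10, 2, eng, mkt, 6, Tai), (16, 9, k2, mkt, 14, Hal), (16, 9, k2, mkt, 20, Lee), (16, 9, k2, mkt, 20, Zed), (16, 9, k2, mkt, 3, Vic), (16, 9, k2, mkt, 6, Tai), (17, 2, p1, mkt, 14, Hal), (17, 2, p1, mkt, 20, Lee), (17, 2, p1, mkt, 20, Zed), (17, 2, p1, mkt, 3, Vic), (17, 2, p1, mkt, 6, Tai)}.
Filtering on dept != k2 and pid = mkt leaves {(10, 2, eng, mkt, 14, Hal), (10, 2, eng, mkt, 20, Lee), (10, 2, eng, mkt, 20, Zed), (10, 2, eng, mkt, 3, Vic), (10, 2, eng, mkt, 6, Tai), (17, 2, p1, mkt, 14, Hal), (17, 2, p1, mkt, 20, Lee), (17, 2, p1, mkt, 20, Zed), (17, 2, p1, mkt, 3, Vic), (17, 2, p1, mkt, 6, Tai)}.
Keep only column(s) name, floor (5 duplicate(s) eliminated): {(Hal, 2), (Lee, 2), (Tai, 2), (Vic, 2), (Zed, 2)}

{(Hal, 2), (Lee, 2), (Tai, 2), (Vic, 2), (Zed, 2)}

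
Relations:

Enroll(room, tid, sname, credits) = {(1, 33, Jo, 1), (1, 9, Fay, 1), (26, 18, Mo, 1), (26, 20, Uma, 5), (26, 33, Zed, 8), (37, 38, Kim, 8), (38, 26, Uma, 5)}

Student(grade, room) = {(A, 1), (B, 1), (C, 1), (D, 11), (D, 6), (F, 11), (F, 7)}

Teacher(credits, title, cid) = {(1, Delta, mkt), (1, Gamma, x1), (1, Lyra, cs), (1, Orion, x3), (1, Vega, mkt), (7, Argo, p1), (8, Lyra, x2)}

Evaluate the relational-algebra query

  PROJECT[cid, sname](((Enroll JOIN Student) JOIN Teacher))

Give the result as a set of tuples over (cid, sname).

{(cs, Fay), (cs, Jo), (mkt, Fay), (mkt, Jo), (x1, Fay), (x1, Jo), (x3, Fay), (x3, Jo)}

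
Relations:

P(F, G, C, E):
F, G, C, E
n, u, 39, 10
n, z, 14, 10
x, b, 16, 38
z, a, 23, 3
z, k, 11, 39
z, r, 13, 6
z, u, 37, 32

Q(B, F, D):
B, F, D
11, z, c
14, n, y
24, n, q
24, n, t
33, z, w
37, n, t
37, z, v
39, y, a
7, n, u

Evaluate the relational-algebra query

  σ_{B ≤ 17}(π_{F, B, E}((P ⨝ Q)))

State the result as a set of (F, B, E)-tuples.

{(n, 14, 10), (n, 7, 10), (z, 11, 3), (z, 11, 32), (z, 11, 39), (z, 11, 6)}

Joining P and Q on F yields {(n, u, 39, 10, 14, y), (n, u, 39, 10, 24, q), (n, u, 39, 10, 24, t), (n, u, 39, 10, 37, t), (n, u, 39, 10, 7, u), (n, z, 14, 10, 14, y), (n, z, 14, 10, 24, q), (n, z, 14, 10, 24, t), (n, z, 14, 10, 37, t), (n, z, 14, 10, 7, u), (z, a, 23, 3, 11, c), (z, a, 23, 3, 33, w), (z, a, 23, 3, 37, v), (z, k, 11, 39, 11, c), (z, k, 11, 39, 33, w), (z, k, 11, 39, 37, v), (z, r, 13, 6, 11, c), (z, r, 13, 6, 33, w), (z, r, 13, 6, 37, v), (z, u, 37, 32, 11, c), (z, u, 37, 32, 33, w), (z, u, 37, 32, 37, v)}.
Projecting to F, B, E (6 duplicate(s) eliminated): {(n, 14, 10), (n, 24, 10), (n, 37, 10), (n, 7, 10), (z, 11, 3), (z, 11, 32), (z, 11, 39), (z, 11, 6), (z, 33, 3), (z, 33, 32), (z, 33, 39), (z, 33, 6), (z, 37, 3), (z, 37, 32), (z, 37, 39), (z, 37, 6)}
Selection B ≤ 17: {(n, 14, 10), (n, 7, 10), (z, 11, 3), (z, 11, 32), (z, 11, 39), (z, 11, 6)}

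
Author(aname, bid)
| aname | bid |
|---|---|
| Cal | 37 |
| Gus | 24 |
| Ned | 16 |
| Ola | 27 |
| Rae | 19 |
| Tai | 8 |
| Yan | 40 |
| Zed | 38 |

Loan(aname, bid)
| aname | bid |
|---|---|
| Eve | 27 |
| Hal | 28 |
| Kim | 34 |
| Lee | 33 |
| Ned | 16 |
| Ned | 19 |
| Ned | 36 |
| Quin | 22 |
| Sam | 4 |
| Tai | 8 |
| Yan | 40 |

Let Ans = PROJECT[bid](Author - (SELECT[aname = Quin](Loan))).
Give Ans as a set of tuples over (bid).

{16, 19, 24, 27, 37, 38, 40, 8}

σ[aname = Quin]: keep tuples satisfying aname = Quin → {(Quin, 22)}
Taking the difference: {(Cal, 37), (Gus, 24), (Ned, 16), (Ola, 27), (Rae, 19), (Tai, 8), (Yan, 40), (Zed, 38)}
Keep only column(s) bid: {16, 19, 24, 27, 37, 38, 40, 8}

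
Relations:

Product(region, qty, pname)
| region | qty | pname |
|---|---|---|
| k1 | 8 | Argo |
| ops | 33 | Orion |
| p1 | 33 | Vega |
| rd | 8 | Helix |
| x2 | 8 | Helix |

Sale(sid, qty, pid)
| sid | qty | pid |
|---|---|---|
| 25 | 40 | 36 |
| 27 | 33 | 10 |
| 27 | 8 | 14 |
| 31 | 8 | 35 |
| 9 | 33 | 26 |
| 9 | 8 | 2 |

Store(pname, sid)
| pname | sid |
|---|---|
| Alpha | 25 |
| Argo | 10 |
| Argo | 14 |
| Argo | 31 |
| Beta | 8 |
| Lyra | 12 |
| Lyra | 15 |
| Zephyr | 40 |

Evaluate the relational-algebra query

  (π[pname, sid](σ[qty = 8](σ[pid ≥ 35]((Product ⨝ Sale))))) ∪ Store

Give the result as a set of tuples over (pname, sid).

Natural join on qty: {(k1, 8, Argo, 27, 14), (k1, 8, Argo, 31, 35), (k1, 8, Argo, 9, 2), (ops, 33, Orion, 27, 10), (ops, 33, Orion, 9, 26), (p1, 33, Vega, 27, 10), (p1, 33, Vega, 9, 26), (rd, 8, Helix, 27, 14), (rd, 8, Helix, 31, 35), (rd, 8, Helix, 9, 2), (x2, 8, Helix, 27, 14), (x2, 8, Helix, 31, 35), (x2, 8, Helix, 9, 2)}
Filtering on pid ≥ 35 leaves {(k1, 8, Argo, 31, 35), (rd, 8, Helix, 31, 35), (x2, 8, Helix, 31, 35)}.
Filtering on qty = 8 leaves {(k1, 8, Argo, 31, 35), (rd, 8, Helix, 31, 35), (x2, 8, Helix, 31, 35)}.
π[pname, sid]: project onto (pname, sid) (1 duplicate(s) eliminated) → {(Argo, 31), (Helix, 31)}
Union: {(Argo, 31), (Helix, 31)} with {(Alpha, 25), (Argo, 10), (Argo, 14), (Argo, 31), (Beta, 8), (Lyra, 12), (Lyra, 15), (Zephyr, 40)} → {(Alpha, 25), (Argo, 10), (Argo, 14), (Argo, 31), (Beta, 8), (Helix, 31), (Lyra, 12), (Lyra, 15), (Zephyr, 40)}

{(Alpha, 25), (Argo, 10), (Argo, 14), (Argo, 31), (Beta, 8), (Helix, 31), (Lyra, 12), (Lyra, 15), (Zephyr, 40)}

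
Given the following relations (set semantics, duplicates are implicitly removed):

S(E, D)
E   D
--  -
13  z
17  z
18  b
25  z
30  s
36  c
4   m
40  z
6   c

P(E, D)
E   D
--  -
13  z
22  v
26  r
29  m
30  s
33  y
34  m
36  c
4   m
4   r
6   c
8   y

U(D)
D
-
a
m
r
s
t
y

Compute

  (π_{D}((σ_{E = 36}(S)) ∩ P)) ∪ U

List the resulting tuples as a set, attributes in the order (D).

Filtering on E = 36 leaves {(36, c)}.
Taking the intersection: {(36, c)}
π[D]: project onto (D) → {c}
Taking the union: {a, c, m, r, s, t, y}

{a, c, m, r, s, t, y}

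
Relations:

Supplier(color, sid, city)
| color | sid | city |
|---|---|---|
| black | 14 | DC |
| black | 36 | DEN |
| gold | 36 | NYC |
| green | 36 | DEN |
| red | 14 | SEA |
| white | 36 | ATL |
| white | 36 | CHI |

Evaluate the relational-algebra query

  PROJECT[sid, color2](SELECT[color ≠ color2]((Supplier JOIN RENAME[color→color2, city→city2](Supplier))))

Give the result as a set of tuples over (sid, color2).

{(14, black), (14, red), (36, black), (36, gold), (36, green), (36, white)}

ρ[color→color2, city→city2]: schema becomes (color2, sid, city2); tuples unchanged.
Natural join on sid: {(black, 14, DC, black, DC), (black, 14, DC, red, SEA), (black, 36, DEN, black, DEN), (black, 36, DEN, gold, NYC), (black, 36, DEN, green, DEN), (black, 36, DEN, white, ATL), (black, 36, DEN, white, CHI), (gold, 36, NYC, black, DEN), (gold, 36, NYC, gold, NYC), (gold, 36, NYC, green, DEN), (gold, 36, NYC, white, ATL), (gold, 36, NYC, white, CHI), (green, 36, DEN, black, DEN), (green, 36, DEN, gold, NYC), (green, 36, DEN, green, DEN), (green, 36, DEN, white, ATL), (green, 36, DEN, white, CHI), (red, 14, SEA, black, DC), (red, 14, SEA, red, SEA), (white, 36, ATL, black, DEN), (white, 36, ATL, gold, NYC), (white, 36, ATL, green, DEN), (white, 36, ATL, white, ATL), (white, 36, ATL, white, CHI), (white, 36, CHI, black, DEN), (white, 36, CHI, gold, NYC), (white, 36, CHI, green, DEN), (white, 36, CHI, white, ATL), (white, 36, CHI, white, CHI)}
Apply σ_{color ≠ color2}; surviving tuples: {(black, 14, DC, red, SEA), (black, 36, DEN, gold, NYC), (black, 36, DEN, green, DEN), (black, 36, DEN, white, ATL), (black, 36, DEN, white, CHI), (gold, 36, NYC, black, DEN), (gold, 36, NYC, green, DEN), (gold, 36, NYC, white, ATL), (gold, 36, NYC, white, CHI), (green, 36, DEN, black, DEN), (green, 36, DEN, gold, NYC), (green, 36, DEN, white, ATL), (green, 36, DEN, white, CHI), (red, 14, SEA, black, DC), (white, 36, ATL, black, DEN), (white, 36, ATL, gold, NYC), (white, 36, ATL, green, DEN), (white, 36, CHI, black, DEN), (white, 36, CHI, gold, NYC), (white, 36, CHI, green, DEN)}
π_{sid, color2} gives {(14, black), (14, red), (36, black), (36, gold), (36, green), (36, white)} (14 duplicate(s) eliminated).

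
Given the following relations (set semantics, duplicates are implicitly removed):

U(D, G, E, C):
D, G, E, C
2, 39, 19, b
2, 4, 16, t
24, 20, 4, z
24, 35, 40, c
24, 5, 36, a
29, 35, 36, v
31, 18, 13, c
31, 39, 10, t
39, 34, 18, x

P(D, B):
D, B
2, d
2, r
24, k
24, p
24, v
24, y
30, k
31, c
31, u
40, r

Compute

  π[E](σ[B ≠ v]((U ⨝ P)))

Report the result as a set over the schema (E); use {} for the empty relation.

U ⋈ P (natural join on D): {(2, 39, 19, b, d), (2, 39, 19, b, r), (2, 4, 16, t, d), (2, 4, 16, t, r), (24, 20, 4, z, k), (24, 20, 4, z, p), (24, 20, 4, z, v), (24, 20, 4, z, y), (24, 35, 40, c, k), (24, 35, 40, c, p), (24, 35, 40, c, v), (24, 35, 40, c, y), (24, 5, 36, a, k), (24, 5, 36, a, p), (24, 5, 36, a, v), (24, 5, 36, a, y), (31, 18, 13, c, c), (31, 18, 13, c, u), (31, 39, 10, t, c), (31, 39, 10, t, u)}
Apply σ_{B ≠ v}; surviving tuples: {(2, 39, 19, b, d), (2, 39, 19, b, r), (2, 4, 16, t, d), (2, 4, 16, t, r), (24, 20, 4, z, k), (24, 20, 4, z, p), (24, 20, 4, z, y), (24, 35, 40, c, k), (24, 35, 40, c, p), (24, 35, 40, c, y), (24, 5, 36, a, k), (24, 5, 36, a, p), (24, 5, 36, a, y), (31, 18, 13, c, c), (31, 18, 13, c, u), (31, 39, 10, t, c), (31, 39, 10, t, u)}
Keep only column(s) E (10 duplicate(s) eliminated): {10, 13, 16, 19, 36, 4, 40}

{10, 13, 16, 19, 36, 4, 40}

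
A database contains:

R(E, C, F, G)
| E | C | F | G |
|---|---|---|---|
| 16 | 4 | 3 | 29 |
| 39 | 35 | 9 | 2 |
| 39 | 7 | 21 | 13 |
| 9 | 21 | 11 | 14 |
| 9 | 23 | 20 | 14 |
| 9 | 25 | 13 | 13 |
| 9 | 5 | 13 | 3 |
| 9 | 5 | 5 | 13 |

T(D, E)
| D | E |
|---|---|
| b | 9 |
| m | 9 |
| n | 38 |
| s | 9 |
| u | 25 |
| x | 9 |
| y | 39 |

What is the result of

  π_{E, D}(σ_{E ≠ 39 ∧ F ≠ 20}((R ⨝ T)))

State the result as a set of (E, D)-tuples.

{(9, b), (9, m), (9, s), (9, x)}

Joining R and T on E yields {(39, 35, 9, 2, y), (39, 7, 21, 13, y), (9, 21, 11, 14, b), (9, 21, 11, 14, m), (9, 21, 11, 14, s), (9, 21, 11, 14, x), (9, 23, 20, 14, b), (9, 23, 20, 14, m), (9, 23, 20, 14, s), (9, 23, 20, 14, x), (9, 25, 13, 13, b), (9, 25, 13, 13, m), (9, 25, 13, 13, s), (9, 25, 13, 13, x), (9, 5, 13, 3, b), (9, 5, 13, 3, m), (9, 5, 13, 3, s), (9, 5, 13, 3, x), (9, 5, 5, 13, b), (9, 5, 5, 13, m), (9, 5, 5, 13, s), (9, 5, 5, 13, x)}.
Selection E ≠ 39 ∧ F ≠ 20: {(9, 21, 11, 14, b), (9, 21, 11, 14, m), (9, 21, 11, 14, s), (9, 21, 11, 14, x), (9, 25, 13, 13, b), (9, 25, 13, 13, m), (9, 25, 13, 13, s), (9, 25, 13, 13, x), (9, 5, 13, 3, b), (9, 5, 13, 3, m), (9, 5, 13, 3, s), (9, 5, 13, 3, x), (9, 5, 5, 13, b), (9, 5, 5, 13, m), (9, 5, 5, 13, s), (9, 5, 5, 13, x)}
Projecting to E, D (12 duplicate(s) eliminated): {(9, b), (9, m), (9, s), (9, x)}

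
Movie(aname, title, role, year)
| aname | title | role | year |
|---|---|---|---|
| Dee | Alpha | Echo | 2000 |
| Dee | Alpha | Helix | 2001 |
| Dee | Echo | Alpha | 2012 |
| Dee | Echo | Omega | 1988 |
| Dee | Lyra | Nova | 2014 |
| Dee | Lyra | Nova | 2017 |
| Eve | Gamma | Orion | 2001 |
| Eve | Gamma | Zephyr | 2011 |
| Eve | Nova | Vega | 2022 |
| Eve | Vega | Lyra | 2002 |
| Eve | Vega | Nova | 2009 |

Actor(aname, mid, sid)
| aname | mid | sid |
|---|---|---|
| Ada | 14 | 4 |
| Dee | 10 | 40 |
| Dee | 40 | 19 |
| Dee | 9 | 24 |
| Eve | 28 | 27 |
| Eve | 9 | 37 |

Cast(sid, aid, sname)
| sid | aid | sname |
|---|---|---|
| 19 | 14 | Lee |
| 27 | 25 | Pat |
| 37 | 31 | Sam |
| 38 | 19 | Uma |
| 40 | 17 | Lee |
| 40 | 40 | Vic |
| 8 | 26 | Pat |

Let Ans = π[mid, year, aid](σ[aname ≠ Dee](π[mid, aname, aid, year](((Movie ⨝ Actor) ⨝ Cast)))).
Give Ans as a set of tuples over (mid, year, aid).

Movie ⋈ Actor (natural join on aname): {(Dee, Alpha, Echo, 2000, 10, 40), (Dee, Alpha, Echo, 2000, 40, 19), (Dee, Alpha, Echo, 2000, 9, 24), (Dee, Alpha, Helix, 2001, 10, 40), (Dee, Alpha, Helix, 2001, 40, 19), (Dee, Alpha, Helix, 2001, 9, 24), (Dee, Echo, Alpha, 2012, 10, 40), (Dee, Echo, Alpha, 2012, 40, 19), (Dee, Echo, Alpha, 2012, 9, 24), (Dee, Echo, Omega, 1988, 10, 40), (Dee, Echo, Omega, 1988, 40, 19), (Dee, Echo, Omega, 1988, 9, 24), (Dee, Lyra, Nova, 2014, 10, 40), (Dee, Lyra, Nova, 2014, 40, 19), (Dee, Lyra, Nova, 2014, 9, 24), (Dee, Lyra, Nova, 2017, 10, 40), (Dee, Lyra, Nova, 2017, 40, 19), (Dee, Lyra, Nova, 2017, 9, 24), (Eve, Gamma, Orion, 2001, 28, 27), (Eve, Gamma, Orion, 2001, 9, 37), (Eve, Gamma, Zephyr, 2011, 28, 27), (Eve, Gamma, Zephyr, 2011, 9, 37), (Eve, Nova, Vega, 2022, 28, 27), (Eve, Nova, Vega, 2022, 9, 37), (Eve, Vega, Lyra, 2002, 28, 27), (Eve, Vega, Lyra, 2002, 9, 37), (Eve, Vega, Nova, 2009, 28, 27), (Eve, Vega, Nova, 2009, 9, 37)}
(Movie ⨝ Actor) ⋈ Cast (natural join on sid): {(Dee, Alpha, Echo, 2000, 10, 40, 17, Lee), (Dee, Alpha, Echo, 2000, 10, 40, 40, Vic), (Dee, Alpha, Echo, 2000, 40, 19, 14, Lee), (Dee, Alpha, Helix, 2001, 10, 40, 17, Lee), (Dee, Alpha, Helix, 2001, 10, 40, 40, Vic), (Dee, Alpha, Helix, 2001, 40, 19, 14, Lee), (Dee, Echo, Alpha, 2012, 10, 40, 17, Lee), (Dee, Echo, Alpha, 2012, 10, 40, 40, Vic), (Dee, Echo, Alpha, 2012, 40, 19, 14, Lee), (Dee, Echo, Omega, 1988, 10, 40, 17, Lee), (Dee, Echo, Omega, 1988, 10, 40, 40, Vic), (Dee, Echo, Omega, 1988, 40, 19, 14, Lee), (Dee, Lyra, Nova, 2014, 10, 40, 17, Lee), (Dee, Lyra, Nova, 2014, 10, 40, 40, Vic), (Dee, Lyra, Nova, 2014, 40, 19, 14, Lee), (Dee, Lyra, Nova, 2017, 10, 40, 17, Lee), (Dee, Lyra, Nova, 2017, 10, 40, 40, Vic), (Dee, Lyra, Nova, 2017, 40, 19, 14, Lee), (Eve, Gamma, Orion, 2001, 28, 27, 25, Pat), (Eve, Gamma, Orion, 2001, 9, 37, 31, Sam), (Eve, Gamma, Zephyr, 2011, 28, 27, 25, Pat), (Eve, Gamma, Zephyr, 2011, 9, 37, 31, Sam), (Eve, Nova, Vega, 2022, 28, 27, 25, Pat), (Eve, Nova, Vega, 2022, 9, 37, 31, Sam), (Eve, Vega, Lyra, 2002, 28, 27, 25, Pat), (Eve, Vega, Lyra, 2002, 9, 37, 31, Sam), (Eve, Vega, Nova, 2009, 28, 27, 25, Pat), (Eve, Vega, Nova, 2009, 9, 37, 31, Sam)}
π_{mid, aname, aid, year} gives {(10, Dee, 17, 1988), (10, Dee, 17, 2000), (10, Dee, 17, 2001), (10, Dee, 17, 2012), (10, Dee, 17, 2014), (10, Dee, 17, 2017), (10, Dee, 40, 1988), (10, Dee, 40, 2000), (10, Dee, 40, 2001), (10, Dee, 40, 2012), (10, Dee, 40, 2014), (10, Dee, 40, 2017), (28, Eve, 25, 2001), (28, Eve, 25, 2002), (28, Eve, 25, 2009), (28, Eve, 25, 2011), (28, Eve, 25, 2022), (40, Dee, 14, 1988), (40, Dee, 14, 2000), (40, Dee, 14, 2001), (40, Dee, 14, 2012), (40, Dee, 14, 2014), (40, Dee, 14, 2017), (9, Eve, 31, 2001), (9, Eve, 31, 2002), (9, Eve, 31, 2009), (9, Eve, 31, 2011), (9, Eve, 31, 2022)}.
Apply σ_{aname ≠ Dee}; surviving tuples: {(28, Eve, 25, 2001), (28, Eve, 25, 2002), (28, Eve, 25, 2009), (28, Eve, 25, 2011), (28, Eve, 25, 2022), (9, Eve, 31, 2001), (9, Eve, 31, 2002), (9, Eve, 31, 2009), (9, Eve, 31, 2011), (9, Eve, 31, 2022)}
π_{mid, year, aid} gives {(28, 2001, 25), (28, 2002, 25), (28, 2009, 25), (28, 2011, 25), (28, 2022, 25), (9, 2001, 31), (9, 2002, 31), (9, 2009, 31), (9, 2011, 31), (9, 2022, 31)}.

{(28, 2001, 25), (28, 2002, 25), (28, 2009, 25), (28, 2011, 25), (28, 2022, 25), (9, 2001, 31), (9, 2002, 31), (9, 2009, 31), (9, 2011, 31), (9, 2022, 31)}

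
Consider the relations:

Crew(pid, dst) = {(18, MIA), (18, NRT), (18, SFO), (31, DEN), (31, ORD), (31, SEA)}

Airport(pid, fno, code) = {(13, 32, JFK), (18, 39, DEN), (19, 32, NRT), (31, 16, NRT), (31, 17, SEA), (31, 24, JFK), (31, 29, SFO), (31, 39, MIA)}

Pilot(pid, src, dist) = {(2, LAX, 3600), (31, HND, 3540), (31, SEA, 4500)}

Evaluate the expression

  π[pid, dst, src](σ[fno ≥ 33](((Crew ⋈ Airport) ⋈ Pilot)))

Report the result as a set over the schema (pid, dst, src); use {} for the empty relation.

{(31, DEN, HND), (31, DEN, SEA), (31, ORD, HND), (31, ORD, SEA), (31, SEA, HND), (31, SEA, SEA)}

Joining Crew and Airport on pid yields {(18, MIA, 39, DEN), (18, NRT, 39, DEN), (18, SFO, 39, DEN), (31, DEN, 16, NRT), (31, DEN, 17, SEA), (31, DEN, 24, JFK), (31, DEN, 29, SFO), (31, DEN, 39, MIA), (31, ORD, 16, NRT), (31, ORD, 17, SEA), (31, ORD, 24, JFK), (31, ORD, 29, SFO), (31, ORD, 39, MIA), (31, SEA, 16, NRT), (31, SEA, 17, SEA), (31, SEA, 24, JFK), (31, SEA, 29, SFO), (31, SEA, 39, MIA)}.
Joining (Crew ⋈ Airport) and Pilot on pid yields {(31, DEN, 16, NRT, HND, 3540), (31, DEN, 16, NRT, SEA, 4500), (31, DEN, 17, SEA, HND, 3540), (31, DEN, 17, SEA, SEA, 4500), (31, DEN, 24, JFK, HND, 3540), (31, DEN, 24, JFK, SEA, 4500), (31, DEN, 29, SFO, HND, 3540), (31, DEN, 29, SFO, SEA, 4500), (31, DEN, 39, MIA, HND, 3540), (31, DEN, 39, MIA, SEA, 4500), (31, ORD, 16, NRT, HND, 3540), (31, ORD, 16, NRT, SEA, 4500), (31, ORD, 17, SEA, HND, 3540), (31, ORD, 17, SEA, SEA, 4500), (31, ORD, 24, JFK, HND, 3540), (31, ORD, 24, JFK, SEA, 4500), (31, ORD, 29, SFO, HND, 3540), (31, ORD, 29, SFO, SEA, 4500), (31, ORD, 39, MIA, HND, 3540), (31, ORD, 39, MIA, SEA, 4500), (31, SEA, 16, NRT, HND, 3540), (31, SEA, 16, NRT, SEA, 4500), (31, SEA, 17, SEA, HND, 3540), (31, SEA, 17, SEA, SEA, 4500), (31, SEA, 24, JFK, HND, 3540), (31, SEA, 24, JFK, SEA, 4500), (31, SEA, 29, SFO, HND, 3540), (31, SEA, 29, SFO, SEA, 4500), (31, SEA, 39, MIA, HND, 3540), (31, SEA, 39, MIA, SEA, 4500)}.
Apply σ_{fno ≥ 33}; surviving tuples: {(31, DEN, 39, MIA, HND, 3540), (31, DEN, 39, MIA, SEA, 4500), (31, ORD, 39, MIA, HND, 3540), (31, ORD, 39, MIA, SEA, 4500), (31, SEA, 39, MIA, HND, 3540), (31, SEA, 39, MIA, SEA, 4500)}
π[pid, dst, src]: project onto (pid, dst, src) → {(31, DEN, HND), (31, DEN, SEA), (31, ORD, HND), (31, ORD, SEA), (31, SEA, HND), (31, SEA, SEA)}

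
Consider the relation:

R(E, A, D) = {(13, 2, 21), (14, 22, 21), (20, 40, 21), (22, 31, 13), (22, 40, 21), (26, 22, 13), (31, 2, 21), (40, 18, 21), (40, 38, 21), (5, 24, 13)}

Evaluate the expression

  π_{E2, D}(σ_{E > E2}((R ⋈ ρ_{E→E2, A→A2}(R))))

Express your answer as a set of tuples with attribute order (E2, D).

ρ[E→E2, A→A2]: schema becomes (E2, A2, D); tuples unchanged.
Joining R and ρ_{E→E2, A→A2}(R) on D yields {(13, 2, 21, 13, 2), (13, 2, 21, 14, 22), (13, 2, 21, 20, 40), (13, 2, 21, 22, 40), (13, 2, 21, 31, 2), (13, 2, 21, 40, 18), (13, 2, 21, 40, 38), (14, 22, 21, 13, 2), (14, 22, 21, 14, 22), (14, 22, 21, 20, 40), (14, 22, 21, 22, 40), (14, 22, 21, 31, 2), (14, 22, 21, 40, 18), (14, 22, 21, 40, 38), (20, 40, 21, 13, 2), (20, 40, 21, 14, 22), (20, 40, 21, 20, 40), (20, 40, 21, 22, 40), (20, 40, 21, 31, 2), (20, 40, 21, 40, 18), (20, 40, 21, 40, 38), (22, 31, 13, 22, 31), (22, 31, 13, 26, 22), (22, 31, 13, 5, 24), (22, 40, 21, 13, 2), (22, 40, 21, 14, 22), (22, 40, 21, 20, 40), (22, 40, 21, 22, 40), (22, 40, 21, 31, 2), (22, 40, 21, 40, 18), (22, 40, 21, 40, 38), (26, 22, 13, 22, 31), (26, 22, 13, 26, 22), (26, 22, 13, 5, 24), (31, 2, 21, 13, 2), (31, 2, 21, 14, 22), (31, 2, 21, 20, 40), (31, 2, 21, 22, 40), (31, 2, 21, 31, 2), (31, 2, 21, 40, 18), (31, 2, 21, 40, 38), (40, 18, 21, 13, 2), (40, 18, 21, 14, 22), (40, 18, 21, 20, 40), (40, 18, 21, 22, 40), (40, 18, 21, 31, 2), (40, 18, 21, 40, 18), (40, 18, 21, 40, 38), (40, 38, 21, 13, 2), (40, 38, 21, 14, 22), (40, 38, 21, 20, 40), (40, 38, 21, 22, 40), (40, 38, 21, 31, 2), (40, 38, 21, 40, 18), (40, 38, 21, 40, 38), (5, 24, 13, 22, 31), (5, 24, 13, 26, 22), (5, 24, 13, 5, 24)}.
Selection E > E2: {(14, 22, 21, 13, 2), (20, 40, 21, 13, 2), (20, 40, 21, 14, 22), (22, 31, 13, 5, 24), (22, 40, 21, 13, 2), (22, 40, 21, 14, 22), (22, 40, 21, 20, 40), (26, 22, 13, 22, 31), (26, 22, 13, 5, 24), (31, 2, 21, 13, 2), (31, 2, 21, 14, 22), (31, 2, 21, 20, 40), (31, 2, 21, 22, 40), (40, 18, 21, 13, 2), (40, 18, 21, 14, 22), (40, 18, 21, 20, 40), (40, 18, 21, 22, 40), (40, 18, 21, 31, 2), (40, 38, 21, 13, 2), (40, 38, 21, 14, 22), (40, 38, 21, 20, 40), (40, 38, 21, 22, 40), (40, 38, 21, 31, 2)}
Keep only column(s) E2, D (16 duplicate(s) eliminated): {(13, 21), (14, 21), (20, 21), (22, 13), (22, 21), (31, 21), (5, 13)}

{(13, 21), (14, 21), (20, 21), (22, 13), (22, 21), (31, 21), (5, 13)}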